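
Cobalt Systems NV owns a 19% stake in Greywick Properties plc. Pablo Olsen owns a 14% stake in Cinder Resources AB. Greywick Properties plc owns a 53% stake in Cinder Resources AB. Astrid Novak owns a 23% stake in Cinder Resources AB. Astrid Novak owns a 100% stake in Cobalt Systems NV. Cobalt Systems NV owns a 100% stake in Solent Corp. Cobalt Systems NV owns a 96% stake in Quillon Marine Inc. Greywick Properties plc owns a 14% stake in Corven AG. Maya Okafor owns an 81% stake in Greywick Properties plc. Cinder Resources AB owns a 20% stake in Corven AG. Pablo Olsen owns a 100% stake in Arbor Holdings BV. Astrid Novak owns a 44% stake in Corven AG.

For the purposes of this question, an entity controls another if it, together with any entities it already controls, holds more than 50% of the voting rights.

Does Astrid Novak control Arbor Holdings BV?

No

Astrid holds 100% of Cobalt, so Astrid controls Cobalt.
Cobalt holds 96% of Quillon, so Astrid controls Quillon.
Cobalt holds 100% of Solent, so Astrid controls Solent.
Neither Astrid nor any entity Astrid controls holds any voting interest in Arbor.
So Astrid does not control Arbor.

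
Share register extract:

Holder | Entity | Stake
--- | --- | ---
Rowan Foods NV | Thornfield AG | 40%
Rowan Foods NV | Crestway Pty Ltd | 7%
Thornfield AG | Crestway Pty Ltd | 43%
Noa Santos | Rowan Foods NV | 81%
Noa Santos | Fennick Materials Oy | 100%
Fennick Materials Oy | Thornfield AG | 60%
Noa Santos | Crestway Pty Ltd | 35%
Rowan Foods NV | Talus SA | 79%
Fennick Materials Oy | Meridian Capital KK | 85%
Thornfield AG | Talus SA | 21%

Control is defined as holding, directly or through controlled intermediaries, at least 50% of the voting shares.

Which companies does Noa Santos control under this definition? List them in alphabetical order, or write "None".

Noa holds 100% of Fennick, so Noa controls Fennick.
Noa holds 81% of Rowan, so Noa controls Rowan.
Fennick and Rowan together hold 60% + 40% = 100% of Thornfield, so Noa controls Thornfield.
Rowan and Thornfield and Noa together hold 7% + 43% + 35% = 85% of Crestway, so Noa controls Crestway.
Thornfield and Rowan together hold 21% + 79% = 100% of Talus, so Noa controls Talus.
Fennick holds 85% of Meridian, so Noa controls Meridian.

Crestway Pty Ltd, Fennick Materials Oy, Meridian Capital KK, Rowan Foods NV, Talus SA, Thornfield AG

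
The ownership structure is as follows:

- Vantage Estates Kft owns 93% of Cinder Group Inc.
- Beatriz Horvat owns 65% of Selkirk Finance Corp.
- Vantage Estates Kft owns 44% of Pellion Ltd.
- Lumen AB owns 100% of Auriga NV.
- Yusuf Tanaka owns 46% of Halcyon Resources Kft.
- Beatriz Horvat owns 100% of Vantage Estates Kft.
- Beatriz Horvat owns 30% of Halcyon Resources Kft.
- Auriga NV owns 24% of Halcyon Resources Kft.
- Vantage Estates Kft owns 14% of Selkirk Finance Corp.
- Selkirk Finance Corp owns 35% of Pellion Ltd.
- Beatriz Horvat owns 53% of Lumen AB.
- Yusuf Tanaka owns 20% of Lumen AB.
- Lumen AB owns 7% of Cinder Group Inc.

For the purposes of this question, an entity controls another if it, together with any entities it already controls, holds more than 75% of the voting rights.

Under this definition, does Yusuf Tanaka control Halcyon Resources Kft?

No

Yusuf's largest direct stake is 46% in Halcyon, which does not meet the threshold, so Yusuf controls no company.
In Halcyon, Yusuf's side holds only 46%, not > 75%.
So Yusuf does not control Halcyon.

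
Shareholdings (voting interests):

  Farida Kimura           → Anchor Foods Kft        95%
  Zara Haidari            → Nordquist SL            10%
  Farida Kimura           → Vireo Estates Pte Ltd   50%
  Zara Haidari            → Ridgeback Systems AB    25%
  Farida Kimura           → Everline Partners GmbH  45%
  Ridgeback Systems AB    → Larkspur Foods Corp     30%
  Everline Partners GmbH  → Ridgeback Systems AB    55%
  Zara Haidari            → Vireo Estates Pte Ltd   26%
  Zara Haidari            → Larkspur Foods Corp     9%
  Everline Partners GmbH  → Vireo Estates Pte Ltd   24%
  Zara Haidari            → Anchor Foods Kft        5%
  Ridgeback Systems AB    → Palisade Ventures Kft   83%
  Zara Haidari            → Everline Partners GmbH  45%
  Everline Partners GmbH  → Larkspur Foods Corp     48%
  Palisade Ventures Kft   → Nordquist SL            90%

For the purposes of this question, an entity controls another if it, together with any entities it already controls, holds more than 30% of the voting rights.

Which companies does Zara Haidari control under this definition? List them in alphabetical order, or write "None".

Zara holds 45% of Everline, so Zara controls Everline.
Everline and Zara together hold 24% + 26% = 50% of Vireo, so Zara controls Vireo.
Zara and Everline together hold 25% + 55% = 80% of Ridgeback, so Zara controls Ridgeback.
Ridgeback holds 83% of Palisade, so Zara controls Palisade.
Zara and Everline and Ridgeback together hold 9% + 48% + 30% = 87% of Larkspur, so Zara controls Larkspur.
Zara and Palisade together hold 10% + 90% = 100% of Nordquist, so Zara controls Nordquist.
No other company's threshold is met.

Everline Partners GmbH, Larkspur Foods Corp, Nordquist SL, Palisade Ventures Kft, Ridgeback Systems AB, Vireo Estates Pte Ltd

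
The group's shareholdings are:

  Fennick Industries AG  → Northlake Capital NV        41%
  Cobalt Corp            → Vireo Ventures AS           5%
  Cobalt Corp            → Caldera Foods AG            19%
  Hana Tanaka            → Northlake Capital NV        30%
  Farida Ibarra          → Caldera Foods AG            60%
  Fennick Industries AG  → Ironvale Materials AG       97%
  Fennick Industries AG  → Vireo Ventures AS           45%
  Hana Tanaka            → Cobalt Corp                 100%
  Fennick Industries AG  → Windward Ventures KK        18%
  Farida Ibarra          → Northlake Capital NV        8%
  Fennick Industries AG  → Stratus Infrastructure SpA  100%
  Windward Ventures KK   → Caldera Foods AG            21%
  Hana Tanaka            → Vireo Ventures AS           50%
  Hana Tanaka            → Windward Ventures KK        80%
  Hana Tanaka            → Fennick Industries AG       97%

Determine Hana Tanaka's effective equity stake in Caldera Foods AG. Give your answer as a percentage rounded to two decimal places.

Hana reaches Caldera along 3 paths.
Via Cobalt: 100% × 19% = 19%.
Via Windward: 80% × 21% = 16.8%.
Via Fennick → Windward: 97% × 18% × 21% = 3.6666%.
Total: 19% + 16.8% + 3.6666% = 39.4666%.
Rounded: 39.47%.

39.47%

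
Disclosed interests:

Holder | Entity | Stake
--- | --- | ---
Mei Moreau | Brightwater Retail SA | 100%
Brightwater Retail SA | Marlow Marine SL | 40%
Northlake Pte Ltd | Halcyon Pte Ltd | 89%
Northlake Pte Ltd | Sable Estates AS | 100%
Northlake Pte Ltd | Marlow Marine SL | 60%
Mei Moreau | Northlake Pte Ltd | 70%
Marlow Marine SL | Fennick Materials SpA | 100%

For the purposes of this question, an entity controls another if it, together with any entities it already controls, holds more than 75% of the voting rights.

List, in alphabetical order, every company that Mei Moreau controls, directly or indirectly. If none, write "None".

Mei holds 100% of Brightwater, so Mei controls Brightwater.
No other company's threshold is met.

Brightwater Retail SA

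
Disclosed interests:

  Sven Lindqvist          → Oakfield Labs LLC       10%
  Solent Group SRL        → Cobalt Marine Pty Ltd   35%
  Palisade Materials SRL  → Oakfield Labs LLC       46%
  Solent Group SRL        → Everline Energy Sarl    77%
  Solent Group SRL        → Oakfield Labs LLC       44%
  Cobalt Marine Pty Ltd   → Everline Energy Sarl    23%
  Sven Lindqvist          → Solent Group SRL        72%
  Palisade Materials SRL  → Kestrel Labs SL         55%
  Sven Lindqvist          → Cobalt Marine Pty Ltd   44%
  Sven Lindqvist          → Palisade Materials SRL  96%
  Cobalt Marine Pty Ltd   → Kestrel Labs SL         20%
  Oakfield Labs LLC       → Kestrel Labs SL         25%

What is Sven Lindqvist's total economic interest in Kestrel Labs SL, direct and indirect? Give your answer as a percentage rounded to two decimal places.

88.10%

Sven reaches Kestrel along 6 paths.
Via Oakfield: 10% × 25% = 2.5%.
Via Solent → Oakfield: 72% × 44% × 25% = 7.92%.
Via Palisade → Oakfield: 96% × 46% × 25% = 11.04%.
Via Palisade: 96% × 55% = 52.8%.
Via Solent → Cobalt: 72% × 35% × 20% = 5.04%.
Via Cobalt: 44% × 20% = 8.8%.
Total: 2.5% + 7.92% + 11.04% + 52.8% + 5.04% + 8.8% = 88.1%.
Rounded: 88.10%.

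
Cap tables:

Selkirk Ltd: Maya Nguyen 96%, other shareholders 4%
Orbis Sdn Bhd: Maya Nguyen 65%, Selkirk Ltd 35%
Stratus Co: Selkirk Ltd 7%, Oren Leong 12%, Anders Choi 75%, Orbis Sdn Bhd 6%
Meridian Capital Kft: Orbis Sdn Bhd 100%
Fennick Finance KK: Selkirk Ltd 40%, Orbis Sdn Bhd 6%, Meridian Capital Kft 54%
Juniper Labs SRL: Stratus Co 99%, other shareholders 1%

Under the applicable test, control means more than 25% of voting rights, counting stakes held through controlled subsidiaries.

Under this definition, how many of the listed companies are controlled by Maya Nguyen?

Maya holds 96% of Selkirk, so Maya controls Selkirk.
Maya and Selkirk together hold 65% + 35% = 100% of Orbis, so Maya controls Orbis.
Orbis holds 100% of Meridian, so Maya controls Meridian.
Selkirk and Orbis and Meridian together hold 40% + 6% + 54% = 100% of Fennick, so Maya controls Fennick.
No other company's threshold is met.
Maya controls 4 companies.

4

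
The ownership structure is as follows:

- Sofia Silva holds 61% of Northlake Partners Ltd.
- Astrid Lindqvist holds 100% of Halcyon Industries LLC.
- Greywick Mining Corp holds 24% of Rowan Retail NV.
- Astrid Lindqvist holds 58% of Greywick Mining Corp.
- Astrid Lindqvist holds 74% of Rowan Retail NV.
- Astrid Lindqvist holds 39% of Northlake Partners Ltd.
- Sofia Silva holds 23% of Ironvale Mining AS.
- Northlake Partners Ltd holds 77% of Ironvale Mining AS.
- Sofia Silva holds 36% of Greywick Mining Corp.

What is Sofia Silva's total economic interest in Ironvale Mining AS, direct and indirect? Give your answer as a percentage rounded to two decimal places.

69.97%

Sofia reaches Ironvale along 2 paths.
Direct stake: 23% = 23%.
Via Northlake: 61% × 77% = 46.97%.
Total: 23% + 46.97% = 69.97%.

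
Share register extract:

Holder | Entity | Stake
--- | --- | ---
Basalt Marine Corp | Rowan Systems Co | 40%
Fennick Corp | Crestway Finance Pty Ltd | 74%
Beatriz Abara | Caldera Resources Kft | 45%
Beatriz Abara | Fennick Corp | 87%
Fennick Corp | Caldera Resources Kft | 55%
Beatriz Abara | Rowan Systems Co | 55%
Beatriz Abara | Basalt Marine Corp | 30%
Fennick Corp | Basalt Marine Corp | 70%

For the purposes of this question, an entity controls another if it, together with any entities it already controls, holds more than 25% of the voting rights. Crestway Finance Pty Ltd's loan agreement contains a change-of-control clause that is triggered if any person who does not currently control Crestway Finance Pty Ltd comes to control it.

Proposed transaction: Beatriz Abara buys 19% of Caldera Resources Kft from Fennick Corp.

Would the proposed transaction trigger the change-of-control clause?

The purchase adds only to Beatriz's holdings (Fennick's stake shrinks), so Beatriz is the only person who could newly come to control Crestway.
Beatriz holds 87% of Fennick, so Beatriz controls Fennick.
Fennick holds 74% of Crestway, so Beatriz controls Crestway.
So Beatriz already controls Crestway before the transaction.
After the purchase, Beatriz's direct stake in Caldera rises to 45% + 19% = 64%, and Fennick's stake falls to 36%.
Beatriz controlled Crestway already, so this is not a new person acquiring control; every other person's position is unchanged or reduced.
No new person acquires control, so the clause is not triggered.

No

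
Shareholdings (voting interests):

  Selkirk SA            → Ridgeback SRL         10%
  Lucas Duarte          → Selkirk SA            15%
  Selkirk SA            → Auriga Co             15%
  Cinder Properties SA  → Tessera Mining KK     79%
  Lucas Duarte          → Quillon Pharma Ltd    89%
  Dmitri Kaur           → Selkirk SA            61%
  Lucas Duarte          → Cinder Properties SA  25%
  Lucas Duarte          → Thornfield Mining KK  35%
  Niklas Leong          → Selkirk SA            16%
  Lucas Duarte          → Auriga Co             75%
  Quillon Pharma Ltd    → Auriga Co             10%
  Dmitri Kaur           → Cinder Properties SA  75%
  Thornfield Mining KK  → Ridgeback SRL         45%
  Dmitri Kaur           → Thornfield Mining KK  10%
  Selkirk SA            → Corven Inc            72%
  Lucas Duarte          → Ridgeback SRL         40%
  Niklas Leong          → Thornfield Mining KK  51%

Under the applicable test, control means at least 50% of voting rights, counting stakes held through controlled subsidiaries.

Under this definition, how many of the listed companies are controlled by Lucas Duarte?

Lucas holds 89% of Quillon, so Lucas controls Quillon.
Lucas and Quillon together hold 75% + 10% = 85% of Auriga, so Lucas controls Auriga.
No other company's threshold is met.
Lucas controls 2 companies.

2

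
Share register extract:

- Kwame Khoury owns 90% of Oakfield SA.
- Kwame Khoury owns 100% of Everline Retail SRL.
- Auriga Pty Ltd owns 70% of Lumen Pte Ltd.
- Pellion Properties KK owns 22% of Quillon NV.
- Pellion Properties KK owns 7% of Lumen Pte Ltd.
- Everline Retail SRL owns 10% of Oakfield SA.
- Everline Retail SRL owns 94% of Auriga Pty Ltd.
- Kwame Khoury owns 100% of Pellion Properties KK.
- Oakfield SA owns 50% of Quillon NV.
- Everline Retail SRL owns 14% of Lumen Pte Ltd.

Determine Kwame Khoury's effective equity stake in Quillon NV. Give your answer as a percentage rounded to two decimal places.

Kwame reaches Quillon along 3 paths.
Via Everline → Oakfield: 100% × 10% × 50% = 5%.
Via Oakfield: 90% × 50% = 45%.
Via Pellion: 100% × 22% = 22%.
Total: 5% + 45% + 22% = 72%.
Rounded: 72.00%.

72.00%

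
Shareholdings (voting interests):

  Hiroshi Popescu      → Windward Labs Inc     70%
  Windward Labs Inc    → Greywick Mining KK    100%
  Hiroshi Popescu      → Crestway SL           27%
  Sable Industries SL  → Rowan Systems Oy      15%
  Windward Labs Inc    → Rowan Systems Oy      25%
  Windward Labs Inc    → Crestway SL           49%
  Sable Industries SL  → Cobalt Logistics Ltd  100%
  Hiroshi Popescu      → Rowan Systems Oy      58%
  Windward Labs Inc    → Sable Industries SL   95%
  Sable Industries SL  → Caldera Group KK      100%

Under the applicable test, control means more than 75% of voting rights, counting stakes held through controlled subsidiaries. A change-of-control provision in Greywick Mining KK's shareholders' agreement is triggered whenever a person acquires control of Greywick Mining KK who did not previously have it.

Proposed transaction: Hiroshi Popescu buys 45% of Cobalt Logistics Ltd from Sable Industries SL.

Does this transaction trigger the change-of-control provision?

No

The purchase adds only to Hiroshi's holdings (Sable's stake shrinks), so Hiroshi is the only person who could newly come to control Greywick.
Hiroshi's largest direct stake is 70% in Windward, which does not meet the threshold, so Hiroshi controls no company.
Neither Hiroshi nor any entity Hiroshi controls holds any voting interest in Greywick.
So before the transaction, Hiroshi does not control Greywick.
After the purchase, Hiroshi holds 45% of Cobalt directly, and Sable's stake falls to 55%.
Hiroshi's side now holds 45% of Cobalt, not > 75%, so Hiroshi still does not control Cobalt.
After the transaction, neither Hiroshi nor any entity Hiroshi controls holds a voting interest in Greywick, so Hiroshi still does not control it.
No new person acquires control, so the clause is not triggered.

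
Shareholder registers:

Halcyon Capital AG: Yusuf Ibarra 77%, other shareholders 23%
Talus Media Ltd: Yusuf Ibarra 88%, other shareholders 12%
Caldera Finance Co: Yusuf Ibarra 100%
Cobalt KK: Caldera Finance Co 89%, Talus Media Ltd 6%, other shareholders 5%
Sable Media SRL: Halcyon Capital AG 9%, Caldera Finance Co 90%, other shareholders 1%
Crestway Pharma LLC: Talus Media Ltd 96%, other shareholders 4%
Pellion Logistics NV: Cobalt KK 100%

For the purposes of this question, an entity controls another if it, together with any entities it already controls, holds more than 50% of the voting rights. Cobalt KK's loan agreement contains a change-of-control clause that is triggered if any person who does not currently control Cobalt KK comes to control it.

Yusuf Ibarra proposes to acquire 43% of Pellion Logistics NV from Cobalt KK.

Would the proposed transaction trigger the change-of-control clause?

The purchase adds only to Yusuf's holdings (Cobalt's stake shrinks), so Yusuf is the only person who could newly come to control Cobalt.
Yusuf holds 100% of Caldera, so Yusuf controls Caldera.
Yusuf holds 88% of Talus, so Yusuf controls Talus.
Caldera and Talus together hold 89% + 6% = 95% of Cobalt, so Yusuf controls Cobalt.
So Yusuf already controls Cobalt before the transaction.
After the purchase, Yusuf holds 43% of Pellion directly, and Cobalt's stake falls to 57%.
Yusuf controlled Cobalt already, so this is not a new person acquiring control; every other person's position is unchanged or reduced.
No new person acquires control, so the clause is not triggered.

No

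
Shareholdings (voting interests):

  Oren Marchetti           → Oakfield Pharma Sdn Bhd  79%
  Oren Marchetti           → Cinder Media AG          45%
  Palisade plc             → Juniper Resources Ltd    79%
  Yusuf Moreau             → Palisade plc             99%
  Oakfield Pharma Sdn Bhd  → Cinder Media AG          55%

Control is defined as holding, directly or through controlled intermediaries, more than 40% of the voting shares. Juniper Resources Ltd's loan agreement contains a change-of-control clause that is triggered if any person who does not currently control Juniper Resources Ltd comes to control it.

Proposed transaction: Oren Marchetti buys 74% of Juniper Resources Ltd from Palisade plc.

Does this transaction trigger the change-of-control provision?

Yes

The purchase adds only to Oren's holdings (Palisade's stake shrinks), so Oren is the only person who could newly come to control Juniper.
Oren holds 79% of Oakfield, so Oren controls Oakfield.
Oren and Oakfield together hold 45% + 55% = 100% of Cinder, so Oren controls Cinder.
Neither Oren nor any entity Oren controls holds any voting interest in Juniper.
So before the transaction, Oren does not control Juniper.
After the purchase, Oren holds 74% of Juniper directly, and Palisade's stake falls to 5%.
Oren holds 74% of Juniper, so Oren controls Juniper.
Oren did not control Juniper before and does after, so the clause is triggered.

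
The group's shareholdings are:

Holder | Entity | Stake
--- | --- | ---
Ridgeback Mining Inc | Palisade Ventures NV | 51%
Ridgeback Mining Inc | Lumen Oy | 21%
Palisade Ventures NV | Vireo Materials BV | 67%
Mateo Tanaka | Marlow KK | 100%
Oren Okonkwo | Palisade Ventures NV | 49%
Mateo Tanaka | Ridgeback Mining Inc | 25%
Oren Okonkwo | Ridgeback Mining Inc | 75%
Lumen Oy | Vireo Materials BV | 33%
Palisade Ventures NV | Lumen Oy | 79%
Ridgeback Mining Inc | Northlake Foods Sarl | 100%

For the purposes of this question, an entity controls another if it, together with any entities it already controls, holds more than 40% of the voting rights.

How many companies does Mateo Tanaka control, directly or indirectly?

1

Mateo holds 100% of Marlow, so Mateo controls Marlow.
No other company's threshold is met.
Mateo controls 1 company.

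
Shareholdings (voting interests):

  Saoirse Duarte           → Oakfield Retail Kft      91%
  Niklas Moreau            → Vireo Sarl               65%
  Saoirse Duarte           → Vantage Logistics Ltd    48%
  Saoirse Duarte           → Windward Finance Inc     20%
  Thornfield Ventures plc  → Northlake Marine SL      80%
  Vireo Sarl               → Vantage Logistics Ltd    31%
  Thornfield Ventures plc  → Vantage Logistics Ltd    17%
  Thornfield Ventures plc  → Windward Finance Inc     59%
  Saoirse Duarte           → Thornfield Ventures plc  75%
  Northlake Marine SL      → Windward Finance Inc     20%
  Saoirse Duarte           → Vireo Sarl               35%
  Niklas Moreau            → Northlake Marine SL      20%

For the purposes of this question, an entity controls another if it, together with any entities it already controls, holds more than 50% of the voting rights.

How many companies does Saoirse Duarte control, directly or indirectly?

5

Saoirse holds 75% of Thornfield, so Saoirse controls Thornfield.
Saoirse holds 91% of Oakfield, so Saoirse controls Oakfield.
Thornfield holds 80% of Northlake, so Saoirse controls Northlake.
Saoirse and Thornfield together hold 48% + 17% = 65% of Vantage, so Saoirse controls Vantage.
Thornfield and Saoirse and Northlake together hold 59% + 20% + 20% = 99% of Windward, so Saoirse controls Windward.
No other company's threshold is met.
Saoirse controls 5 companies.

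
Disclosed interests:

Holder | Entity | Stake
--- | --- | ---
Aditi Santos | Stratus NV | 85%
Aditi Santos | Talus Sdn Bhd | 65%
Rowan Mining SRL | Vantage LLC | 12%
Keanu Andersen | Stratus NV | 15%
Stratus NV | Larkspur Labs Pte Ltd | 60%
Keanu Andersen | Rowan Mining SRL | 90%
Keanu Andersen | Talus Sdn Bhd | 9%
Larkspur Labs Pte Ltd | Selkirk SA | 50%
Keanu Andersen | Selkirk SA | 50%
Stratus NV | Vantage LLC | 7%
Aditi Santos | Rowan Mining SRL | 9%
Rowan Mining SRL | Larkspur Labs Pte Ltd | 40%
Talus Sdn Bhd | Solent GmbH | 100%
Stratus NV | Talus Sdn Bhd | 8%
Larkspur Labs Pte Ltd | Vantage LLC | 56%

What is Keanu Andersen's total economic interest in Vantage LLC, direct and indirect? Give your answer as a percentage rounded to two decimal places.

Keanu reaches Vantage along 4 paths.
Via Stratus → Larkspur: 15% × 60% × 56% = 5.04%.
Via Rowan → Larkspur: 90% × 40% × 56% = 20.16%.
Via Rowan: 90% × 12% = 10.8%.
Via Stratus: 15% × 7% = 1.05%.
Total: 5.04% + 20.16% + 10.8% + 1.05% = 37.05%.

37.05%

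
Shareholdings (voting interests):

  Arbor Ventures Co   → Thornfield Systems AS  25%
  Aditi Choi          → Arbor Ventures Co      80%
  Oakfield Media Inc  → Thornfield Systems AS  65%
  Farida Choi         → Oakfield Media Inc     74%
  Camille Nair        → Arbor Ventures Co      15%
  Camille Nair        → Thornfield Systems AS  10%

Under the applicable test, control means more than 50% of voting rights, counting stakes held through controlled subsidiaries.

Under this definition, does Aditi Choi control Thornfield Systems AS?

Aditi holds 80% of Arbor, so Aditi controls Arbor.
In Thornfield, Aditi's side holds only 25%, not > 50%.
So Aditi does not control Thornfield.

No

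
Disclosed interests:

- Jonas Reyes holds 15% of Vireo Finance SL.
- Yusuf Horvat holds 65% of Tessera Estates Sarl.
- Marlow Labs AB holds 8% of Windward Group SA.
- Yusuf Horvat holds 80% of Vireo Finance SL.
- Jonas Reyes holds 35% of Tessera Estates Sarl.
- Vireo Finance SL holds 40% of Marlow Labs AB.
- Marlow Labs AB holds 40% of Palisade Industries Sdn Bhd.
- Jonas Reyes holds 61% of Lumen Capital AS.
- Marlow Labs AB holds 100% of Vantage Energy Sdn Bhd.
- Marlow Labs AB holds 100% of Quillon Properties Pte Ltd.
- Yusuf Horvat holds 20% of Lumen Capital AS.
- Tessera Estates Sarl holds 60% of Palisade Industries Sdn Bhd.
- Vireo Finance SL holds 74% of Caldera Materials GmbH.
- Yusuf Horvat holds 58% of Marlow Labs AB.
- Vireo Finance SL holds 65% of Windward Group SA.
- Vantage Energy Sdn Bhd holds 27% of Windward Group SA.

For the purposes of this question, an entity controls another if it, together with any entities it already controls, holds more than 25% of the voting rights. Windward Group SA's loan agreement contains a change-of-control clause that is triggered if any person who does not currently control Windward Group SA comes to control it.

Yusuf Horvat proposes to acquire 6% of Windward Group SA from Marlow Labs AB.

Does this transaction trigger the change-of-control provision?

The purchase adds only to Yusuf's holdings (Marlow's stake shrinks), so Yusuf is the only person who could newly come to control Windward.
Yusuf holds 80% of Vireo, so Yusuf controls Vireo.
Yusuf and Vireo together hold 58% + 40% = 98% of Marlow, so Yusuf controls Marlow.
Marlow holds 100% of Vantage, so Yusuf controls Vantage.
Vireo and Vantage and Marlow together hold 65% + 27% + 8% = 100% of Windward, so Yusuf controls Windward.
So Yusuf already controls Windward before the transaction.
After the purchase, Yusuf holds 6% of Windward directly, and Marlow's stake falls to 2%.
Yusuf controlled Windward already, so this is not a new person acquiring control; every other person's position is unchanged or reduced.
No new person acquires control, so the clause is not triggered.

No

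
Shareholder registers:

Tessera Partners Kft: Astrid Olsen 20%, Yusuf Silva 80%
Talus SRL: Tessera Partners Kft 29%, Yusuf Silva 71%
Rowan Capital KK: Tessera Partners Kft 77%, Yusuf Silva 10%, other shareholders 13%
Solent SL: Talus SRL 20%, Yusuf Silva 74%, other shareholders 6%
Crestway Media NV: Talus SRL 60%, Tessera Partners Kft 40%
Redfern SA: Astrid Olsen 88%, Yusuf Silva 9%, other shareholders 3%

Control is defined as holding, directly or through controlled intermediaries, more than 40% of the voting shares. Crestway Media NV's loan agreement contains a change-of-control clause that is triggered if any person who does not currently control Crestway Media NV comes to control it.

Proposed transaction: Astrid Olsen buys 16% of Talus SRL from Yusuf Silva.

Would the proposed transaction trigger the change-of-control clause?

The purchase adds only to Astrid's holdings (Yusuf's stake shrinks), so Astrid is the only person who could newly come to control Crestway.
Astrid holds 88% of Redfern, so Astrid controls Redfern.
Neither Astrid nor any entity Astrid controls holds any voting interest in Crestway.
So before the transaction, Astrid does not control Crestway.
After the purchase, Astrid holds 16% of Talus directly, and Yusuf's stake falls to 55%.
Astrid's side now holds 16% of Talus, not > 40%, so Astrid still does not control Talus.
After the transaction, neither Astrid nor any entity Astrid controls holds a voting interest in Crestway, so Astrid still does not control it.
No new person acquires control, so the clause is not triggered.

No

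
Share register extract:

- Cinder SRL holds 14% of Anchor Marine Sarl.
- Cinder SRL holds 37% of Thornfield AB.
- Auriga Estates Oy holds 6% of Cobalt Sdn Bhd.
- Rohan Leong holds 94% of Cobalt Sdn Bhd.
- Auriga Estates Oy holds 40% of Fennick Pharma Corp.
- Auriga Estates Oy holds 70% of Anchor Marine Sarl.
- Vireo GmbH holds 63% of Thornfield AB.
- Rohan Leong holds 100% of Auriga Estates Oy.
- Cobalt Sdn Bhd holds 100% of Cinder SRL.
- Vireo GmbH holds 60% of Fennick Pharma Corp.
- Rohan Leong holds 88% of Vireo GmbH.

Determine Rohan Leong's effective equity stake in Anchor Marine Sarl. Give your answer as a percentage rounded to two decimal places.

84.00%

Rohan reaches Anchor along 3 paths.
Via Cobalt → Cinder: 94% × 100% × 14% = 13.16%.
Via Auriga → Cobalt → Cinder: 100% × 6% × 100% × 14% = 0.84%.
Via Auriga: 100% × 70% = 70%.
Total: 13.16% + 0.84% + 70% = 84%.
Rounded: 84.00%.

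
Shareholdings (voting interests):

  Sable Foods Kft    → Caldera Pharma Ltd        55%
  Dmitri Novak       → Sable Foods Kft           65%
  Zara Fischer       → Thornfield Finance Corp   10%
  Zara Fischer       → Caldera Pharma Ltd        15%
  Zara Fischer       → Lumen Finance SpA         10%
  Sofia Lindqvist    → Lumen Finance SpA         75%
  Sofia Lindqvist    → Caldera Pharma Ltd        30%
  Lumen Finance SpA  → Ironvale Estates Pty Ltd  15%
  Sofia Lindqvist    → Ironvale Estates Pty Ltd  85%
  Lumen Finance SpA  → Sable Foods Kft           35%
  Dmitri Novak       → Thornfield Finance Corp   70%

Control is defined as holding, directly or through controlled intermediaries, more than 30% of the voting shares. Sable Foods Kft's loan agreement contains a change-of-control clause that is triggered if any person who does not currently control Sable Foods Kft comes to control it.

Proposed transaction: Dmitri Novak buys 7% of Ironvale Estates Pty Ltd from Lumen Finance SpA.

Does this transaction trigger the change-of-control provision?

No

The purchase adds only to Dmitri's holdings (Lumen's stake shrinks), so Dmitri is the only person who could newly come to control Sable.
Dmitri holds 65% of Sable, so Dmitri controls Sable.
So Dmitri already controls Sable before the transaction.
After the purchase, Dmitri holds 7% of Ironvale directly, and Lumen's stake falls to 8%.
Dmitri controlled Sable already, so this is not a new person acquiring control; every other person's position is unchanged or reduced.
No new person acquires control, so the clause is not triggered.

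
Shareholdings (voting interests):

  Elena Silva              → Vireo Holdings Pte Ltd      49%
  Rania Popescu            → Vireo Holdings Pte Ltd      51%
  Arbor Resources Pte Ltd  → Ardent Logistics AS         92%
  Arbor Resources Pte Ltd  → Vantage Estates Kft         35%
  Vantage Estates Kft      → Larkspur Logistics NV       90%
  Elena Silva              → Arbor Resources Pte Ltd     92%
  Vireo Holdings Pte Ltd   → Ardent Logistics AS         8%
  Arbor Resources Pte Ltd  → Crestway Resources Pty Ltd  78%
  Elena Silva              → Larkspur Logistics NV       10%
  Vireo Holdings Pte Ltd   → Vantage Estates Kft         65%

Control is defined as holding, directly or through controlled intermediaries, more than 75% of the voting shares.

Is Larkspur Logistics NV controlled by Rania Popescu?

Rania's largest direct stake is 51% in Vireo, which does not meet the threshold, so Rania controls no company.
Neither Rania nor any entity Rania controls holds any voting interest in Larkspur.
So Rania does not control Larkspur.

No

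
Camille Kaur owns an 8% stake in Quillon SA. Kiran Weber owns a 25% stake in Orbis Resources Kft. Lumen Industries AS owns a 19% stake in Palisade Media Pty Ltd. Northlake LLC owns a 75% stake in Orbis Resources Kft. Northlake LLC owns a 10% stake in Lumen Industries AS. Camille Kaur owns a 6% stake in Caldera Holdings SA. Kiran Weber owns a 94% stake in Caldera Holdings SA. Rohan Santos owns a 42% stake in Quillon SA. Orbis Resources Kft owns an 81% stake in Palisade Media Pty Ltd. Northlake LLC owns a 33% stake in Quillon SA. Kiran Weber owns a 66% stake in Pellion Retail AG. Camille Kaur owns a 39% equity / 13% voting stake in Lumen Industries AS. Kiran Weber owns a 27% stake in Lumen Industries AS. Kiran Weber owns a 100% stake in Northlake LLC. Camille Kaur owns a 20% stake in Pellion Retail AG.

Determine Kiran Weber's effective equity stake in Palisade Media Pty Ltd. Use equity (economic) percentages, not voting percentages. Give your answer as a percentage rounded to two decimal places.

88.03%

Kiran reaches Palisade along 4 paths.
Via Northlake → Orbis: 100% × 75% × 81% = 60.75%.
Via Orbis: 25% × 81% = 20.25%.
Via Lumen: 27% × 19% = 5.13%.
Via Northlake → Lumen: 100% × 10% × 19% = 1.9%.
Total: 60.75% + 20.25% + 5.13% + 1.9% = 88.03%.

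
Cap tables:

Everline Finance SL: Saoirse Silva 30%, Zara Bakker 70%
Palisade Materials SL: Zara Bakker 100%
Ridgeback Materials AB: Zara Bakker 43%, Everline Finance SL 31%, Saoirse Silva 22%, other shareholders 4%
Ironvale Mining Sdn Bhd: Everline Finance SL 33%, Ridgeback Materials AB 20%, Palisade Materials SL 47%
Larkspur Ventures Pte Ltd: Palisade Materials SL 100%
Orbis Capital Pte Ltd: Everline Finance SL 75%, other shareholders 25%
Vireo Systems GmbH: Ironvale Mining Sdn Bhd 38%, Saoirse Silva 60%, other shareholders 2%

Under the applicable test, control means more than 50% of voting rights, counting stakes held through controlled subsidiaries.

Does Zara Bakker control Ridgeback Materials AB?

Yes

Zara holds 70% of Everline, so Zara controls Everline.
Zara and Everline together hold 43% + 31% = 74% of Ridgeback, so Zara controls Ridgeback.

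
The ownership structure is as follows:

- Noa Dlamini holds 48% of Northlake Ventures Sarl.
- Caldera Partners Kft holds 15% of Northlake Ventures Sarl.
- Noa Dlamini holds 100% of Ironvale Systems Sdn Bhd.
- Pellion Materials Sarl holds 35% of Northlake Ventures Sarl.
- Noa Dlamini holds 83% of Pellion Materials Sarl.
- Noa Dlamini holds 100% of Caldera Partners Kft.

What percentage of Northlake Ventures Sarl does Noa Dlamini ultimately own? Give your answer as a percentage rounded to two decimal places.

92.05%

Noa reaches Northlake along 3 paths.
Via Pellion: 83% × 35% = 29.05%.
Via Caldera: 100% × 15% = 15%.
Direct stake: 48% = 48%.
Total: 29.05% + 15% + 48% = 92.05%.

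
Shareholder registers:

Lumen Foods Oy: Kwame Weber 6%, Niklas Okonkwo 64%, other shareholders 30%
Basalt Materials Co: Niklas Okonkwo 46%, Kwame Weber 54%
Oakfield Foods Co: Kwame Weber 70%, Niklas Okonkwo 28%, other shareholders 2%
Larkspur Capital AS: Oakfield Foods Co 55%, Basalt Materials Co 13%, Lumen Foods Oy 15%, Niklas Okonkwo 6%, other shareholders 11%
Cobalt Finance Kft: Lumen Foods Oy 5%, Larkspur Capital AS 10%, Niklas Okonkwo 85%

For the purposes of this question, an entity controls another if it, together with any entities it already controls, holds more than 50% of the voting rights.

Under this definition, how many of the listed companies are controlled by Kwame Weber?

Kwame holds 54% of Basalt, so Kwame controls Basalt.
Kwame holds 70% of Oakfield, so Kwame controls Oakfield.
Oakfield and Basalt together hold 55% + 13% = 68% of Larkspur, so Kwame controls Larkspur.
No other company's threshold is met.
Kwame controls 3 companies.

3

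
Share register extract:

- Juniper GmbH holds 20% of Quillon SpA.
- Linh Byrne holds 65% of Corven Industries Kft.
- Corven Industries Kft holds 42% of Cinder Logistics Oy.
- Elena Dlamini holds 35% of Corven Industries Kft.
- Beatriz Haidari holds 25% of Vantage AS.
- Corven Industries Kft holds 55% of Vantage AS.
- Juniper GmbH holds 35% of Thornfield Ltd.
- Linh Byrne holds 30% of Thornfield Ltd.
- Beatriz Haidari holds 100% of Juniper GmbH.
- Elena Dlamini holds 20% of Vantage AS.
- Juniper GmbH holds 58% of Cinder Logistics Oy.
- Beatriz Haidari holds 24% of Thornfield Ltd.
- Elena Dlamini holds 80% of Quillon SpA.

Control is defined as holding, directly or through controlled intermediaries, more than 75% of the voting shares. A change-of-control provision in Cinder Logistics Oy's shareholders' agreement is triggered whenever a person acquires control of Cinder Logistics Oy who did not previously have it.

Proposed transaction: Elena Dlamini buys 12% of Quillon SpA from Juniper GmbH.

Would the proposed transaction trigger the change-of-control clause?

No

The purchase adds only to Elena's holdings (Juniper's stake shrinks), so Elena is the only person who could newly come to control Cinder.
Elena holds 80% of Quillon, so Elena controls Quillon.
Neither Elena nor any entity Elena controls holds any voting interest in Cinder.
So before the transaction, Elena does not control Cinder.
After the purchase, Elena's direct stake in Quillon rises to 80% + 12% = 92%, and Juniper's stake falls to 8%.
Elena holds 92% of Quillon, so Elena controls Quillon.
After the transaction, neither Elena nor any entity Elena controls holds a voting interest in Cinder, so Elena still does not control it.
No new person acquires control, so the clause is not triggered.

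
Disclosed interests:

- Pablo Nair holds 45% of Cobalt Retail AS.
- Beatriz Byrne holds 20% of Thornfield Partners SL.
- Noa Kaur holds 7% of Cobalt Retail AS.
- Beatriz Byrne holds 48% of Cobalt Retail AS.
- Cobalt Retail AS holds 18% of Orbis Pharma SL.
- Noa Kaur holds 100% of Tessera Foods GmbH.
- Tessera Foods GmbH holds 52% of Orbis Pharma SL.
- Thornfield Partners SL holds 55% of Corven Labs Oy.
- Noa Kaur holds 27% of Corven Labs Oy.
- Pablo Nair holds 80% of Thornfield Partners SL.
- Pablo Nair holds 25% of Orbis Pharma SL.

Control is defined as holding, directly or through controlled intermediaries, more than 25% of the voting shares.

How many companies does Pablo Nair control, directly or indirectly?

4

Pablo holds 45% of Cobalt, so Pablo controls Cobalt.
Pablo holds 80% of Thornfield, so Pablo controls Thornfield.
Cobalt and Pablo together hold 18% + 25% = 43% of Orbis, so Pablo controls Orbis.
Thornfield holds 55% of Corven, so Pablo controls Corven.
No other company's threshold is met.
Pablo controls 4 companies.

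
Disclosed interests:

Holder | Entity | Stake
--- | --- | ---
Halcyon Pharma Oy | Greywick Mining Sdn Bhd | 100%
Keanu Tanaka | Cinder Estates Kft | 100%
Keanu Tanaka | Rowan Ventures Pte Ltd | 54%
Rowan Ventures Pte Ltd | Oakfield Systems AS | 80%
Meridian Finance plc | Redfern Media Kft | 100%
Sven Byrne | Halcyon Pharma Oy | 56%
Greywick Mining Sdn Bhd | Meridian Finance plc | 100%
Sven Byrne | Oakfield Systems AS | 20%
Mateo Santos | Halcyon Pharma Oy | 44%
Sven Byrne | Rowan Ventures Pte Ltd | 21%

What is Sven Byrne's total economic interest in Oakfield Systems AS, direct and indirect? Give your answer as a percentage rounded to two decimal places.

36.80%

Sven reaches Oakfield along 2 paths.
Via Rowan: 21% × 80% = 16.8%.
Direct stake: 20% = 20%.
Total: 16.8% + 20% = 36.8%.
Rounded: 36.80%.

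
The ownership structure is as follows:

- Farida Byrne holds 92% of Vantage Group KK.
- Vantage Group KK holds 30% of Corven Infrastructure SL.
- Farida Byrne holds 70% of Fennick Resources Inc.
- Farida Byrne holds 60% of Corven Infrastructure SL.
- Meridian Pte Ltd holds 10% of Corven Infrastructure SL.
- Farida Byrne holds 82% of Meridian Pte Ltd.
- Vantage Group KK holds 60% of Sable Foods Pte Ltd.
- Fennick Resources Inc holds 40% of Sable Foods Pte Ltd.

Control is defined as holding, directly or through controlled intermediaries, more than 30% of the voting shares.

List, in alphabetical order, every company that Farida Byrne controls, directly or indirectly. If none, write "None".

Farida holds 82% of Meridian, so Farida controls Meridian.
Farida holds 70% of Fennick, so Farida controls Fennick.
Farida holds 92% of Vantage, so Farida controls Vantage.
Vantage and Fennick together hold 60% + 40% = 100% of Sable, so Farida controls Sable.
Meridian and Vantage and Farida together hold 10% + 30% + 60% = 100% of Corven, so Farida controls Corven.

Corven Infrastructure SL, Fennick Resources Inc, Meridian Pte Ltd, Sable Foods Pte Ltd, Vantage Group KK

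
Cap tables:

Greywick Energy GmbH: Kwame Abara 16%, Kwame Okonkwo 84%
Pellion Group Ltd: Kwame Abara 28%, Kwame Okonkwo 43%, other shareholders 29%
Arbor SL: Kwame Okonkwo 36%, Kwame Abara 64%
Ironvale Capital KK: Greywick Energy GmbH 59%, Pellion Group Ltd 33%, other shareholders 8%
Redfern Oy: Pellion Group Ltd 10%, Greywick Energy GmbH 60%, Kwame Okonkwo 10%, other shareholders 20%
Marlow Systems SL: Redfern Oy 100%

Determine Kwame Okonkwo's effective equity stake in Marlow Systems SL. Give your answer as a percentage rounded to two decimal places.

Kwame Okonkwo reaches Marlow along 3 paths.
Via Pellion → Redfern: 43% × 10% × 100% = 4.3%.
Via Greywick → Redfern: 84% × 60% × 100% = 50.4%.
Via Redfern: 10% × 100% = 10%.
Total: 4.3% + 50.4% + 10% = 64.7%.
Rounded: 64.70%.

64.70%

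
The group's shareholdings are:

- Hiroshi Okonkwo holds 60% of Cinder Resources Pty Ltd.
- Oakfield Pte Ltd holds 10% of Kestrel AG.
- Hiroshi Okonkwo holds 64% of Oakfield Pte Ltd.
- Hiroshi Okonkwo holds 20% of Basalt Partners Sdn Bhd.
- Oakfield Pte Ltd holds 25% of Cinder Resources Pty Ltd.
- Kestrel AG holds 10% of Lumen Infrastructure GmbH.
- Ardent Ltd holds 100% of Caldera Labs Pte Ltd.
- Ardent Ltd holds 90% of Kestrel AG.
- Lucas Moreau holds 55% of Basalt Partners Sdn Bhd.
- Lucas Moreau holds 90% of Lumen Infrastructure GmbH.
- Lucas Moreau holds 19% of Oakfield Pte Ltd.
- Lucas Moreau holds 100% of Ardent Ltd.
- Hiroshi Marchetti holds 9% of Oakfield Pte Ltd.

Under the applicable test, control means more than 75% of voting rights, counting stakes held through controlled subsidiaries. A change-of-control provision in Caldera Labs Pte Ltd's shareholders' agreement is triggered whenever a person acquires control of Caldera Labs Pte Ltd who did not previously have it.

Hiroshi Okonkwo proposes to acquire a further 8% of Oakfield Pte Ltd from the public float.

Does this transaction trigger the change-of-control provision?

The purchase changes only Hiroshi Okonkwo's holdings, so Hiroshi Okonkwo is the only person who could newly come to control Caldera.
Hiroshi Okonkwo's largest direct stake is 64% in Oakfield, which does not meet the threshold, so Hiroshi Okonkwo controls no company.
Neither Hiroshi Okonkwo nor any entity Hiroshi Okonkwo controls holds any voting interest in Caldera.
So before the transaction, Hiroshi Okonkwo does not control Caldera.
After the purchase, Hiroshi Okonkwo's direct stake in Oakfield rises to 64% + 8% = 72%.
Hiroshi Okonkwo's side now holds 72% of Oakfield, not > 75%, so Hiroshi Okonkwo still does not control Oakfield.
After the transaction, neither Hiroshi Okonkwo nor any entity Hiroshi Okonkwo controls holds a voting interest in Caldera, so Hiroshi Okonkwo still does not control it.
No new person acquires control, so the clause is not triggered.

No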